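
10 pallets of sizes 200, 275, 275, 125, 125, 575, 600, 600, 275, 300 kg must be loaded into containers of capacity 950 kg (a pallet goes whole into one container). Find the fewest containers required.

Total = 600 + 600 + 575 + 300 + 275 + 275 + 275 + 200 + 125 + 125 = 3350 kg.
Lower bound: ⌈3350/950⌉ = 4 containers.
A packing using 4 containers:
  container 1: 600 + 300 = 900
  container 2: 600 + 275 = 875
  container 3: 575 + 275 = 850
  container 4: 275 + 200 + 125 + 125 = 725
This matches the lower bound, so 4 is optimal.

4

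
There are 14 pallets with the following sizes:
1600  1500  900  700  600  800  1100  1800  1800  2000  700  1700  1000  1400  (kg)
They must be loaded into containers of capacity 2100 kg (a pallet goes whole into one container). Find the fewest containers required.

10

Total = 2000 + 1800 + 1800 + 1700 + 1600 + 1500 + 1400 + 1100 + 1000 + 900 + 800 + 700 + 700 + 600 = 17600 kg.
Lower bound: ⌈17600/2100⌉ = 9 containers.
A packing using 10 containers:
  container 1: 2000 = 2000
  container 2: 1800 = 1800
  container 3: 1800 = 1800
  container 4: 1700 = 1700
  container 5: 1600 = 1600
  container 6: 1500 + 600 = 2100
  container 7: 1400 + 700 = 2100
  container 8: 1100 + 1000 = 2100
  container 9: 900 + 800 = 1700
  container 10: 700 = 700
No arrangement into 9 containers stays within capacity, so 10 is optimal.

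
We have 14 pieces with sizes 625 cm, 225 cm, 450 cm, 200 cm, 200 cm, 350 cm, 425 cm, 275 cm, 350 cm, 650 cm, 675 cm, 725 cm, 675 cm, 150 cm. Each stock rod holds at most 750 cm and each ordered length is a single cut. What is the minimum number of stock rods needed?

9

Total = 725 + 675 + 675 + 650 + 625 + 450 + 425 + 350 + 350 + 275 + 225 + 200 + 200 + 150 = 5975 cm.
Lower bound: ⌈5975/750⌉ = 8 stock rods.
A packing using 9 stock rods:
  stock rod 1: 725 = 725
  stock rod 2: 675 = 675
  stock rod 3: 675 = 675
  stock rod 4: 650 = 650
  stock rod 5: 625 = 625
  stock rod 6: 450 + 275 = 725
  stock rod 7: 425 + 225 = 650
  stock rod 8: 350 + 350 = 700
  stock rod 9: 200 + 200 + 150 = 550
No arrangement into 8 stock rods stays within capacity, so 9 is optimal.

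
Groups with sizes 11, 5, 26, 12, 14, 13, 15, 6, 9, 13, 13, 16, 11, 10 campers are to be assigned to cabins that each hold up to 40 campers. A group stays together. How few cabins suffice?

Total = 26 + 16 + 15 + 14 + 13 + 13 + 13 + 12 + 11 + 11 + 10 + 9 + 6 + 5 = 174 campers.
Lower bound: ⌈174/40⌉ = 5 cabins.
A packing using 5 cabins:
  cabin 1: 26 + 14 = 40
  cabin 2: 16 + 15 + 9 = 40
  cabin 3: 13 + 13 + 13 = 39
  cabin 4: 12 + 11 + 11 + 6 = 40
  cabin 5: 10 + 5 = 15
This matches the lower bound, so 5 is optimal.

5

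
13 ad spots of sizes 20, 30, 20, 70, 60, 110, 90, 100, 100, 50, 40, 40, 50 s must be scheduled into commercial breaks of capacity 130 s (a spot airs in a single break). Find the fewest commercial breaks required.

Total = 110 + 100 + 100 + 90 + 70 + 60 + 50 + 50 + 40 + 40 + 30 + 20 + 20 = 780 s.
Lower bound: ⌈780/130⌉ = 6 commercial breaks.
A packing using 7 commercial breaks:
  break 1: 110 + 20 = 130
  break 2: 100 + 30 = 130
  break 3: 100 + 20 = 120
  break 4: 90 + 40 = 130
  break 5: 70 + 60 = 130
  break 6: 50 + 50 = 100
  break 7: 40 = 40
No arrangement into 6 commercial breaks stays within capacity, so 7 is optimal.

7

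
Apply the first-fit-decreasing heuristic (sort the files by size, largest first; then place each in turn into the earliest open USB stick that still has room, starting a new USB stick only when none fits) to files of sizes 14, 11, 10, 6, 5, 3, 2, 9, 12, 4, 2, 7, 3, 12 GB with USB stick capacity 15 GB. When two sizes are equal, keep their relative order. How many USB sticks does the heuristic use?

7

Sorted descending: 14, 12, 12, 11, 10, 9, 7, 6, 5, 4, 3, 3, 2, 2.
  14 → USB stick 1 (new)  [load 14/15]
  12 → USB stick 2 (new)  [load 12/15]
  12 → USB stick 3 (new)  [load 12/15]
  11 → USB stick 4 (new)  [load 11/15]
  10 → USB stick 5 (new)  [load 10/15]
  9 → USB stick 6 (new)  [load 9/15]
  7 → USB stick 7 (new)  [load 7/15]
  6 → USB stick 6  [load 15/15]
  5 → USB stick 5  [load 15/15]
  4 → USB stick 4  [load 15/15]
  3 → USB stick 2  [load 15/15]
  3 → USB stick 3  [load 15/15]
  2 → USB stick 7  [load 9/15]
  2 → USB stick 7  [load 11/15]
7 USB sticks opened.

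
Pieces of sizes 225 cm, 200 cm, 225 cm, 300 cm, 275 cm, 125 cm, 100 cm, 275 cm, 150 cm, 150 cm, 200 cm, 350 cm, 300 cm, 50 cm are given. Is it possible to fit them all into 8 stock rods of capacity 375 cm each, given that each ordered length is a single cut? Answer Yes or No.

Total = 2925 cm; ⌈2925/375⌉ = 8.
9 pieces each exceed half the capacity and cannot share a stock rod, forcing at least 9 stock rods.
At least 9 stock rods are required, but only 8 are allowed.

No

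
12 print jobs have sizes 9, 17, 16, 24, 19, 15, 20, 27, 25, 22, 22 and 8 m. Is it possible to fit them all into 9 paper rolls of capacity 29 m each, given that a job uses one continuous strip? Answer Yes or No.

No

Total = 224 m; ⌈224/29⌉ = 8.
10 print jobs each exceed half the capacity and cannot share a roll, forcing at least 10 paper rolls.
At least 10 paper rolls are required, but only 9 are allowed.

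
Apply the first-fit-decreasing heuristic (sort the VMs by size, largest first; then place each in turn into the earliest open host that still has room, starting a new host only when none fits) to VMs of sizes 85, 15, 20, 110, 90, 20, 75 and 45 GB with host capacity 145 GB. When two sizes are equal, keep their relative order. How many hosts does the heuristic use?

Sorted descending: 110, 90, 85, 75, 45, 20, 20, 15.
  110 → host 1 (new)  [load 110/145]
  90 → host 2 (new)  [load 90/145]
  85 → host 3 (new)  [load 85/145]
  75 → host 4 (new)  [load 75/145]
  45 → host 2  [load 135/145]
  20 → host 1  [load 130/145]
  20 → host 3  [load 105/145]
  15 → host 1  [load 145/145]
4 hosts opened.

4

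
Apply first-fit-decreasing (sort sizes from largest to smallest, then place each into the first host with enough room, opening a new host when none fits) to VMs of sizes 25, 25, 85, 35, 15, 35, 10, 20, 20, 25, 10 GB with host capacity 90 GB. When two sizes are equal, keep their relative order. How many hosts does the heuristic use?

4

Sorted descending: 85, 35, 35, 25, 25, 25, 20, 20, 15, 10, 10.
  85 → host 1 (new)  [load 85/90]
  35 → host 2 (new)  [load 35/90]
  35 → host 2  [load 70/90]
  25 → host 3 (new)  [load 25/90]
  25 → host 3  [load 50/90]
  25 → host 3  [load 75/90]
  20 → host 2  [load 90/90]
  20 → host 4 (new)  [load 20/90]
  15 → host 3  [load 90/90]
  10 → host 4  [load 30/90]
  10 → host 4  [load 40/90]
4 hosts opened.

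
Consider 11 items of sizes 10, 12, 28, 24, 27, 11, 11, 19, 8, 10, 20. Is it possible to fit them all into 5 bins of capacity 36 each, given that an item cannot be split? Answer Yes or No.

No

Total = 180; ⌈180/36⌉ = 5.
The bound of 5 does not rule out 5, but exhaustive search shows no assignment into 5 bins of capacity 36 exists — the minimum is 6.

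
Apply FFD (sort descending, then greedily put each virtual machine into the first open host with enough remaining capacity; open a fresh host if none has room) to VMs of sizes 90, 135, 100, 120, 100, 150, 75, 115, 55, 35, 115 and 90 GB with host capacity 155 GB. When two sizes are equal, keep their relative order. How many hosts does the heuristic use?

Sorted descending: 150, 135, 120, 115, 115, 100, 100, 90, 90, 75, 55, 35.
  150 → host 1 (new)  [load 150/155]
  135 → host 2 (new)  [load 135/155]
  120 → host 3 (new)  [load 120/155]
  115 → host 4 (new)  [load 115/155]
  115 → host 5 (new)  [load 115/155]
  100 → host 6 (new)  [load 100/155]
  100 → host 7 (new)  [load 100/155]
  90 → host 8 (new)  [load 90/155]
  90 → host 9 (new)  [load 90/155]
  75 → host 10 (new)  [load 75/155]
  55 → host 6  [load 155/155]
  35 → host 3  [load 155/155]
10 hosts opened.

10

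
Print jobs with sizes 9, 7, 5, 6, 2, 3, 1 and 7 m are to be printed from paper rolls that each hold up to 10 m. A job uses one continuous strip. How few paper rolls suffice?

5

Total = 9 + 7 + 7 + 6 + 5 + 3 + 2 + 1 = 40 m.
Lower bound: ⌈40/10⌉ = 4 paper rolls.
A packing using 5 paper rolls:
  roll 1: 9 + 1 = 10
  roll 2: 7 + 3 = 10
  roll 3: 7 + 2 = 9
  roll 4: 6 = 6
  roll 5: 5 = 5
No arrangement into 4 paper rolls stays within capacity, so 5 is optimal.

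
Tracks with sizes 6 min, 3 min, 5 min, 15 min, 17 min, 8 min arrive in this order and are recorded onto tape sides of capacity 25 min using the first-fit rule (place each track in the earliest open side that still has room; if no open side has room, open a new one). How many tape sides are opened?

3

  6 → side 1 (new)  [load 6/25]
  3 → side 1  [load 9/25]
  5 → side 1  [load 14/25]
  15 → side 2 (new)  [load 15/25]
  17 → side 3 (new)  [load 17/25]
  8 → side 1  [load 22/25]
3 tape sides opened.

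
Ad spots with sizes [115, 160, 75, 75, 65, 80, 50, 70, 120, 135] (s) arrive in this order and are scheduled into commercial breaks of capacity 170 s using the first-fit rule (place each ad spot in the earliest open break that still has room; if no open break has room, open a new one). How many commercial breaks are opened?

  115 → break 1 (new)  [load 115/170]
  160 → break 2 (new)  [load 160/170]
  75 → break 3 (new)  [load 75/170]
  75 → break 3  [load 150/170]
  65 → break 4 (new)  [load 65/170]
  80 → break 4  [load 145/170]
  50 → break 1  [load 165/170]
  70 → break 5 (new)  [load 70/170]
  120 → break 6 (new)  [load 120/170]
  135 → break 7 (new)  [load 135/170]
7 commercial breaks opened.

7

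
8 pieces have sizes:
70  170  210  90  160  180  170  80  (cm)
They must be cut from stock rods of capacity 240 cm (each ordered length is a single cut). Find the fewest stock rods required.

6

Total = 210 + 180 + 170 + 170 + 160 + 90 + 80 + 70 = 1130 cm.
Lower bound: ⌈1130/240⌉ = 5 stock rods.
A packing using 6 stock rods:
  stock rod 1: 210 = 210
  stock rod 2: 180 = 180
  stock rod 3: 170 + 70 = 240
  stock rod 4: 170 = 170
  stock rod 5: 160 + 80 = 240
  stock rod 6: 90 = 90
No arrangement into 5 stock rods stays within capacity, so 6 is optimal.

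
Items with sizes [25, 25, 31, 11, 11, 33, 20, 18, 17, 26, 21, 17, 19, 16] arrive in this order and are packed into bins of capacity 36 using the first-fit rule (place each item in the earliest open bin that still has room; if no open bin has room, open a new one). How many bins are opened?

9

  25 → bin 1 (new)  [load 25/36]
  25 → bin 2 (new)  [load 25/36]
  31 → bin 3 (new)  [load 31/36]
  11 → bin 1  [load 36/36]
  11 → bin 2  [load 36/36]
  33 → bin 4 (new)  [load 33/36]
  20 → bin 5 (new)  [load 20/36]
  18 → bin 6 (new)  [load 18/36]
  17 → bin 6  [load 35/36]
  26 → bin 7 (new)  [load 26/36]
  21 → bin 8 (new)  [load 21/36]
  17 → bin 9 (new)  [load 17/36]
  19 → bin 9  [load 36/36]
  16 → bin 5  [load 36/36]
9 bins opened.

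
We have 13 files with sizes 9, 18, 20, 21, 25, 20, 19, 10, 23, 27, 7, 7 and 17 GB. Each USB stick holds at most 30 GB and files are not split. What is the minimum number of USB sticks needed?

Total = 27 + 25 + 23 + 21 + 20 + 20 + 19 + 18 + 17 + 10 + 9 + 7 + 7 = 223 GB.
Lower bound: ⌈223/30⌉ = 8 USB sticks.
Also, 9 files each exceed 15 GB, and no two of those can share a USB stick, so at least 9 USB sticks are needed.
A packing using 9 USB sticks:
  USB stick 1: 27 = 27
  USB stick 2: 25 = 25
  USB stick 3: 23 + 7 = 30
  USB stick 4: 21 + 9 = 30
  USB stick 5: 20 + 10 = 30
  USB stick 6: 20 + 7 = 27
  USB stick 7: 19 = 19
  USB stick 8: 18 = 18
  USB stick 9: 17 = 17
This matches the lower bound, so 9 is optimal.

9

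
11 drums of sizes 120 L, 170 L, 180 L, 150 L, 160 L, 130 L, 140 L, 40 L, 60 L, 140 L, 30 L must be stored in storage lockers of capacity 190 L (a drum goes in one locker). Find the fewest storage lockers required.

Total = 180 + 170 + 160 + 150 + 140 + 140 + 130 + 120 + 60 + 40 + 30 = 1320 L.
Lower bound: ⌈1320/190⌉ = 7 storage lockers.
Also, 8 drums each exceed 95 L, and no two of those can share a locker, so at least 8 storage lockers are needed.
A packing using 8 storage lockers:
  locker 1: 180 = 180
  locker 2: 170 = 170
  locker 3: 160 + 30 = 190
  locker 4: 150 + 40 = 190
  locker 5: 140 = 140
  locker 6: 140 = 140
  locker 7: 130 + 60 = 190
  locker 8: 120 = 120
This matches the lower bound, so 8 is optimal.

8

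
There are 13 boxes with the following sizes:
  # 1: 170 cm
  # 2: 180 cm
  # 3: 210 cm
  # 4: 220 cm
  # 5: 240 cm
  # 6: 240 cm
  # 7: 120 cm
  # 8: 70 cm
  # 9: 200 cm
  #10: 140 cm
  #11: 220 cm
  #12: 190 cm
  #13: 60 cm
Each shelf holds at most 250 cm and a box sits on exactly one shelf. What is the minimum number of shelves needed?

Total = 240 + 240 + 220 + 220 + 210 + 200 + 190 + 180 + 170 + 140 + 120 + 70 + 60 = 2260 cm.
Lower bound: ⌈2260/250⌉ = 10 shelves.
A packing using 11 shelves:
  shelf 1: 240 = 240
  shelf 2: 240 = 240
  shelf 3: 220 = 220
  shelf 4: 220 = 220
  shelf 5: 210 = 210
  shelf 6: 200 = 200
  shelf 7: 190 + 60 = 250
  shelf 8: 180 + 70 = 250
  shelf 9: 170 = 170
  shelf 10: 140 = 140
  shelf 11: 120 = 120
No arrangement into 10 shelves stays within capacity, so 11 is optimal.

11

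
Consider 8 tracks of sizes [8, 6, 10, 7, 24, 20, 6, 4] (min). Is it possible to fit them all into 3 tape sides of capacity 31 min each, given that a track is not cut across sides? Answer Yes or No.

A valid assignment using 3 tape sides:
  side 1: 24 + 7 = 31
  side 2: 20 + 10 = 30
  side 3: 8 + 6 + 6 + 4 = 24
Every load is within 31 min, so 3 tape sides suffice.

Yes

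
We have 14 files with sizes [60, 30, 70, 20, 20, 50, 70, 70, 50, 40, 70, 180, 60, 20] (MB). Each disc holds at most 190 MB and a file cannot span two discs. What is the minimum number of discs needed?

5

Total = 180 + 70 + 70 + 70 + 70 + 60 + 60 + 50 + 50 + 40 + 30 + 20 + 20 + 20 = 810 MB.
Lower bound: ⌈810/190⌉ = 5 discs.
A packing using 5 discs:
  disc 1: 180 = 180
  disc 2: 70 + 70 + 50 = 190
  disc 3: 70 + 70 + 50 = 190
  disc 4: 60 + 60 + 40 + 30 = 190
  disc 5: 20 + 20 + 20 = 60
This matches the lower bound, so 5 is optimal.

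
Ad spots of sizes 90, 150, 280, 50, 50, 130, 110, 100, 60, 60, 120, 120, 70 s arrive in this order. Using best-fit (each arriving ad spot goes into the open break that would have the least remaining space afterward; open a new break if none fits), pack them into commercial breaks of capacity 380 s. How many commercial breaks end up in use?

4

  90 → break 1 (new)  [load 90/380]
  150 → break 1  [load 240/380]
  280 → break 2 (new)  [load 280/380]
  50 → break 2  [load 330/380]
  50 → break 2  [load 380/380]
  130 → break 1  [load 370/380]
  110 → break 3 (new)  [load 110/380]
  100 → break 3  [load 210/380]
  60 → break 3  [load 270/380]
  60 → break 3  [load 330/380]
  120 → break 4 (new)  [load 120/380]
  120 → break 4  [load 240/380]
  70 → break 4  [load 310/380]
4 commercial breaks opened.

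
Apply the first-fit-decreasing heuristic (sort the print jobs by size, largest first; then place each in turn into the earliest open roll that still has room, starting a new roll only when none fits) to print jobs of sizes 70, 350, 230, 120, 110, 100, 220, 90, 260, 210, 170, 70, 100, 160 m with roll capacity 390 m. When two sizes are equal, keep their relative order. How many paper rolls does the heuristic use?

Sorted descending: 350, 260, 230, 220, 210, 170, 160, 120, 110, 100, 100, 90, 70, 70.
  350 → roll 1 (new)  [load 350/390]
  260 → roll 2 (new)  [load 260/390]
  230 → roll 3 (new)  [load 230/390]
  220 → roll 4 (new)  [load 220/390]
  210 → roll 5 (new)  [load 210/390]
  170 → roll 4  [load 390/390]
  160 → roll 3  [load 390/390]
  120 → roll 2  [load 380/390]
  110 → roll 5  [load 320/390]
  100 → roll 6 (new)  [load 100/390]
  100 → roll 6  [load 200/390]
  90 → roll 6  [load 290/390]
  70 → roll 5  [load 390/390]
  70 → roll 6  [load 360/390]
6 paper rolls opened.

6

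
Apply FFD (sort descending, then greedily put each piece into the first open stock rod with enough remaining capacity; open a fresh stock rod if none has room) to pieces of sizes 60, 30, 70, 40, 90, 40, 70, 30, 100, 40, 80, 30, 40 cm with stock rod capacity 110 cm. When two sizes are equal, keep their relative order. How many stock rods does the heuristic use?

7

Sorted descending: 100, 90, 80, 70, 70, 60, 40, 40, 40, 40, 30, 30, 30.
  100 → stock rod 1 (new)  [load 100/110]
  90 → stock rod 2 (new)  [load 90/110]
  80 → stock rod 3 (new)  [load 80/110]
  70 → stock rod 4 (new)  [load 70/110]
  70 → stock rod 5 (new)  [load 70/110]
  60 → stock rod 6 (new)  [load 60/110]
  40 → stock rod 4  [load 110/110]
  40 → stock rod 5  [load 110/110]
  40 → stock rod 6  [load 100/110]
  40 → stock rod 7 (new)  [load 40/110]
  30 → stock rod 3  [load 110/110]
  30 → stock rod 7  [load 70/110]
  30 → stock rod 7  [load 100/110]
7 stock rods opened.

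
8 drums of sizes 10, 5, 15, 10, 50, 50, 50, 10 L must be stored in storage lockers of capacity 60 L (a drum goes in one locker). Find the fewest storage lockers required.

4

Total = 50 + 50 + 50 + 15 + 10 + 10 + 10 + 5 = 200 L.
Lower bound: ⌈200/60⌉ = 4 storage lockers.
A packing using 4 storage lockers:
  locker 1: 50 + 10 = 60
  locker 2: 50 + 10 = 60
  locker 3: 50 + 10 = 60
  locker 4: 15 + 5 = 20
This matches the lower bound, so 4 is optimal.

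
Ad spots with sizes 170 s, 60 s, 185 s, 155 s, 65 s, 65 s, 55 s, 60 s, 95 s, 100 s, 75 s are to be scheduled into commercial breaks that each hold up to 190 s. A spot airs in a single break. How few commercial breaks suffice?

Total = 185 + 170 + 155 + 100 + 95 + 75 + 65 + 65 + 60 + 60 + 55 = 1085 s.
Lower bound: ⌈1085/190⌉ = 6 commercial breaks.
A packing using 7 commercial breaks:
  break 1: 185 = 185
  break 2: 170 = 170
  break 3: 155 = 155
  break 4: 100 + 75 = 175
  break 5: 95 + 65 = 160
  break 6: 65 + 60 + 60 = 185
  break 7: 55 = 55
No arrangement into 6 commercial breaks stays within capacity, so 7 is optimal.

7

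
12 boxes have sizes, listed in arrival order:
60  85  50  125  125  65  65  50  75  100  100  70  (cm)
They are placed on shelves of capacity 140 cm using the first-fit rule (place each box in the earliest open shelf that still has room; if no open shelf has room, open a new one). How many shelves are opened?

  60 → shelf 1 (new)  [load 60/140]
  85 → shelf 2 (new)  [load 85/140]
  50 → shelf 1  [load 110/140]
  125 → shelf 3 (new)  [load 125/140]
  125 → shelf 4 (new)  [load 125/140]
  65 → shelf 5 (new)  [load 65/140]
  65 → shelf 5  [load 130/140]
  50 → shelf 2  [load 135/140]
  75 → shelf 6 (new)  [load 75/140]
  100 → shelf 7 (new)  [load 100/140]
  100 → shelf 8 (new)  [load 100/140]
  70 → shelf 9 (new)  [load 70/140]
9 shelves opened.

9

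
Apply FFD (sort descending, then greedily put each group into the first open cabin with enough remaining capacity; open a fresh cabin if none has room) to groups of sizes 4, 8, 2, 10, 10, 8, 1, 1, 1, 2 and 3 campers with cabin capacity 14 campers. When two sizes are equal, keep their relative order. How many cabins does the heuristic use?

Sorted descending: 10, 10, 8, 8, 4, 3, 2, 2, 1, 1, 1.
  10 → cabin 1 (new)  [load 10/14]
  10 → cabin 2 (new)  [load 10/14]
  8 → cabin 3 (new)  [load 8/14]
  8 → cabin 4 (new)  [load 8/14]
  4 → cabin 1  [load 14/14]
  3 → cabin 2  [load 13/14]
  2 → cabin 3  [load 10/14]
  2 → cabin 3  [load 12/14]
  1 → cabin 2  [load 14/14]
  1 → cabin 3  [load 13/14]
  1 → cabin 3  [load 14/14]
4 cabins opened.

4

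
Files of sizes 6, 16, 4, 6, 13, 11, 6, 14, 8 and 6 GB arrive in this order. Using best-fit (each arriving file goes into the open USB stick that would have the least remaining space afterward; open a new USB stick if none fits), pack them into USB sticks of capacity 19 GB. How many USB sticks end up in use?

6

  6 → USB stick 1 (new)  [load 6/19]
  16 → USB stick 2 (new)  [load 16/19]
  4 → USB stick 1  [load 10/19]
  6 → USB stick 1  [load 16/19]
  13 → USB stick 3 (new)  [load 13/19]
  11 → USB stick 4 (new)  [load 11/19]
  6 → USB stick 3  [load 19/19]
  14 → USB stick 5 (new)  [load 14/19]
  8 → USB stick 4  [load 19/19]
  6 → USB stick 6 (new)  [load 6/19]
6 USB sticks opened.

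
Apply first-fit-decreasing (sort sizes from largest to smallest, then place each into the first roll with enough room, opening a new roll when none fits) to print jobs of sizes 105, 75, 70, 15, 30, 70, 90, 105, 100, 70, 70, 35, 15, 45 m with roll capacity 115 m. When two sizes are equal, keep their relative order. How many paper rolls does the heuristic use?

Sorted descending: 105, 105, 100, 90, 75, 70, 70, 70, 70, 45, 35, 30, 15, 15.
  105 → roll 1 (new)  [load 105/115]
  105 → roll 2 (new)  [load 105/115]
  100 → roll 3 (new)  [load 100/115]
  90 → roll 4 (new)  [load 90/115]
  75 → roll 5 (new)  [load 75/115]
  70 → roll 6 (new)  [load 70/115]
  70 → roll 7 (new)  [load 70/115]
  70 → roll 8 (new)  [load 70/115]
  70 → roll 9 (new)  [load 70/115]
  45 → roll 6  [load 115/115]
  35 → roll 5  [load 110/115]
  30 → roll 7  [load 100/115]
  15 → roll 3  [load 115/115]
  15 → roll 4  [load 105/115]
9 paper rolls opened.

9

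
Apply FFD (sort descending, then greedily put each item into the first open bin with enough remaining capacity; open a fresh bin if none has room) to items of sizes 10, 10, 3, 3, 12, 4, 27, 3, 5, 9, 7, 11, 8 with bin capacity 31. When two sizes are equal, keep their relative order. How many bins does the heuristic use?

Sorted descending: 27, 12, 11, 10, 10, 9, 8, 7, 5, 4, 3, 3, 3.
  27 → bin 1 (new)  [load 27/31]
  12 → bin 2 (new)  [load 12/31]
  11 → bin 2  [load 23/31]
  10 → bin 3 (new)  [load 10/31]
  10 → bin 3  [load 20/31]
  9 → bin 3  [load 29/31]
  8 → bin 2  [load 31/31]
  7 → bin 4 (new)  [load 7/31]
  5 → bin 4  [load 12/31]
  4 → bin 1  [load 31/31]
  3 → bin 4  [load 15/31]
  3 → bin 4  [load 18/31]
  3 → bin 4  [load 21/31]
4 bins opened.

4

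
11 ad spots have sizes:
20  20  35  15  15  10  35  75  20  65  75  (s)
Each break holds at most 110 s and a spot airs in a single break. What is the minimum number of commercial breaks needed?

Total = 75 + 75 + 65 + 35 + 35 + 20 + 20 + 20 + 15 + 15 + 10 = 385 s.
Lower bound: ⌈385/110⌉ = 4 commercial breaks.
A packing using 4 commercial breaks:
  break 1: 75 + 35 = 110
  break 2: 75 + 35 = 110
  break 3: 65 + 20 + 20 = 105
  break 4: 20 + 15 + 15 + 10 = 60
This matches the lower bound, so 4 is optimal.

4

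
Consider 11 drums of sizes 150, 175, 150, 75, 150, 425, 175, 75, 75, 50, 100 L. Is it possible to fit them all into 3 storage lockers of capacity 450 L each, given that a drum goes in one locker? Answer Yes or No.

No

Total = 1600 L; ⌈1600/450⌉ = 4.
At least 4 storage lockers are required, but only 3 are allowed.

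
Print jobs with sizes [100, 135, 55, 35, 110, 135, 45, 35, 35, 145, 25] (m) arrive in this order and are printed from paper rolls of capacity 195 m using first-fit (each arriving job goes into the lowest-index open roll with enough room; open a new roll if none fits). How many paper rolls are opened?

  100 → roll 1 (new)  [load 100/195]
  135 → roll 2 (new)  [load 135/195]
  55 → roll 1  [load 155/195]
  35 → roll 1  [load 190/195]
  110 → roll 3 (new)  [load 110/195]
  135 → roll 4 (new)  [load 135/195]
  45 → roll 2  [load 180/195]
  35 → roll 3  [load 145/195]
  35 → roll 3  [load 180/195]
  145 → roll 5 (new)  [load 145/195]
  25 → roll 4  [load 160/195]
5 paper rolls opened.

5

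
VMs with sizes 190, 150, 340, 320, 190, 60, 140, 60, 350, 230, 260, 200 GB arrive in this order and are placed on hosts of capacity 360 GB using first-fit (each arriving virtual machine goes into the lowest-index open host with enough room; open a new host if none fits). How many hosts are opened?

8

  190 → host 1 (new)  [load 190/360]
  150 → host 1  [load 340/360]
  340 → host 2 (new)  [load 340/360]
  320 → host 3 (new)  [load 320/360]
  190 → host 4 (new)  [load 190/360]
  60 → host 4  [load 250/360]
  140 → host 5 (new)  [load 140/360]
  60 → host 4  [load 310/360]
  350 → host 6 (new)  [load 350/360]
  230 → host 7 (new)  [load 230/360]
  260 → host 8 (new)  [load 260/360]
  200 → host 5  [load 340/360]
8 hosts opened.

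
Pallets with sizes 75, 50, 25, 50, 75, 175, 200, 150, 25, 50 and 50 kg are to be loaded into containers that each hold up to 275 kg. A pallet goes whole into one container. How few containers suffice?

Total = 200 + 175 + 150 + 75 + 75 + 50 + 50 + 50 + 50 + 25 + 25 = 925 kg.
Lower bound: ⌈925/275⌉ = 4 containers.
A packing using 4 containers:
  container 1: 200 + 75 = 275
  container 2: 175 + 75 + 25 = 275
  container 3: 150 + 50 + 50 + 25 = 275
  container 4: 50 + 50 = 100
This matches the lower bound, so 4 is optimal.

4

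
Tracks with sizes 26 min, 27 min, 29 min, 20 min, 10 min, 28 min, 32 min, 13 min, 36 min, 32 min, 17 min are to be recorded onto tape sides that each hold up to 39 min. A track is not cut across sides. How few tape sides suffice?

8

Total = 36 + 32 + 32 + 29 + 28 + 27 + 26 + 20 + 17 + 13 + 10 = 270 min.
Lower bound: ⌈270/39⌉ = 7 tape sides.
Also, 8 tracks each exceed 39/2 min, and no two of those can share a side, so at least 8 tape sides are needed.
A packing using 8 tape sides:
  side 1: 36 = 36
  side 2: 32 = 32
  side 3: 32 = 32
  side 4: 29 + 10 = 39
  side 5: 28 = 28
  side 6: 27 = 27
  side 7: 26 + 13 = 39
  side 8: 20 + 17 = 37
This matches the lower bound, so 8 is optimal.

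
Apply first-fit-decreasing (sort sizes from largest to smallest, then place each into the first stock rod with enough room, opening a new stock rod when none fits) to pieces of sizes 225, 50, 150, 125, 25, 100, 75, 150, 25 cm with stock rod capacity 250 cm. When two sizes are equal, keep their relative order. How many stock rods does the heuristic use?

Sorted descending: 225, 150, 150, 125, 100, 75, 50, 25, 25.
  225 → stock rod 1 (new)  [load 225/250]
  150 → stock rod 2 (new)  [load 150/250]
  150 → stock rod 3 (new)  [load 150/250]
  125 → stock rod 4 (new)  [load 125/250]
  100 → stock rod 2  [load 250/250]
  75 → stock rod 3  [load 225/250]
  50 → stock rod 4  [load 175/250]
  25 → stock rod 1  [load 250/250]
  25 → stock rod 3  [load 250/250]
4 stock rods opened.

4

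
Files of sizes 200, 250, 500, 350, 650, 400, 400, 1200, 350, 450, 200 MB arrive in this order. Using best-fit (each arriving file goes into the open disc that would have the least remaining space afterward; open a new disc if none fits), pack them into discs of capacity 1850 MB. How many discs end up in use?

  200 → disc 1 (new)  [load 200/1850]
  250 → disc 1  [load 450/1850]
  500 → disc 1  [load 950/1850]
  350 → disc 1  [load 1300/1850]
  650 → disc 2 (new)  [load 650/1850]
  400 → disc 1  [load 1700/1850]
  400 → disc 2  [load 1050/1850]
  1200 → disc 3 (new)  [load 1200/1850]
  350 → disc 3  [load 1550/1850]
  450 → disc 2  [load 1500/1850]
  200 → disc 3  [load 1750/1850]
3 discs opened.

3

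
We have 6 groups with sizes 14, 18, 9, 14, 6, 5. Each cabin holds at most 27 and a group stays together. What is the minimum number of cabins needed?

Total = 18 + 14 + 14 + 9 + 6 + 5 = 66.
Lower bound: ⌈66/27⌉ = 3 cabins.
A packing using 3 cabins:
  cabin 1: 18 + 9 = 27
  cabin 2: 14 + 6 + 5 = 25
  cabin 3: 14 = 14
This matches the lower bound, so 3 is optimal.

3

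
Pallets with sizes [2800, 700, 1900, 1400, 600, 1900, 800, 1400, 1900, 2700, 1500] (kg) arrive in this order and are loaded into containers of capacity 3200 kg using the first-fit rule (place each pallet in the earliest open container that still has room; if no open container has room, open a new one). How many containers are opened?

  2800 → container 1 (new)  [load 2800/3200]
  700 → container 2 (new)  [load 700/3200]
  1900 → container 2  [load 2600/3200]
  1400 → container 3 (new)  [load 1400/3200]
  600 → container 2  [load 3200/3200]
  1900 → container 4 (new)  [load 1900/3200]
  800 → container 3  [load 2200/3200]
  1400 → container 5 (new)  [load 1400/3200]
  1900 → container 6 (new)  [load 1900/3200]
  2700 → container 7 (new)  [load 2700/3200]
  1500 → container 5  [load 2900/3200]
7 containers opened.

7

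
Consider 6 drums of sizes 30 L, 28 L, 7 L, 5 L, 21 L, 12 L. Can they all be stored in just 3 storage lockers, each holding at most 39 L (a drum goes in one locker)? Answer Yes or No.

Yes

A valid assignment using 3 storage lockers:
  locker 1: 30 + 7 = 37
  locker 2: 28 + 5 = 33
  locker 3: 21 + 12 = 33
Every load is within 39 L, so 3 storage lockers suffice.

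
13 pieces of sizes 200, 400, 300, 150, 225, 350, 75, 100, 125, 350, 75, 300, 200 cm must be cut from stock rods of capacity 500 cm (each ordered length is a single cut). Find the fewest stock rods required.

Total = 400 + 350 + 350 + 300 + 300 + 225 + 200 + 200 + 150 + 125 + 100 + 75 + 75 = 2850 cm.
Lower bound: ⌈2850/500⌉ = 6 stock rods.
A packing using 6 stock rods:
  stock rod 1: 400 + 100 = 500
  stock rod 2: 350 + 150 = 500
  stock rod 3: 350 + 125 = 475
  stock rod 4: 300 + 200 = 500
  stock rod 5: 300 + 200 = 500
  stock rod 6: 225 + 75 + 75 = 375
This matches the lower bound, so 6 is optimal.

6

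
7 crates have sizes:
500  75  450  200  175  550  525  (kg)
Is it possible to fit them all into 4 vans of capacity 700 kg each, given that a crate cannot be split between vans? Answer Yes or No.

A valid assignment using 4 vans:
  van 1: 550 + 75 = 625
  van 2: 525 + 175 = 700
  van 3: 500 + 200 = 700
  van 4: 450 = 450
Every load is within 700 kg, so 4 vans suffice.

Yes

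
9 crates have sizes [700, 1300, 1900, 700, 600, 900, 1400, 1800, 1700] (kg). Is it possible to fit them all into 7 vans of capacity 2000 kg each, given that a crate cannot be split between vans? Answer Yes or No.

Yes

A valid assignment using 6 vans:
  van 1: 1900 = 1900
  van 2: 1800 = 1800
  van 3: 1700 = 1700
  van 4: 1400 + 600 = 2000
  van 5: 1300 + 700 = 2000
  van 6: 900 + 700 = 1600
That uses only 6 ≤ 7, so 7 vans are enough.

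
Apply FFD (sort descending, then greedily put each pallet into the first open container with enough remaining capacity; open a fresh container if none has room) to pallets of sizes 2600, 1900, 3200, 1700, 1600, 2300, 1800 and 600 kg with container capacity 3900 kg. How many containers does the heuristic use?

Sorted descending: 3200, 2600, 2300, 1900, 1800, 1700, 1600, 600.
  3200 → container 1 (new)  [load 3200/3900]
  2600 → container 2 (new)  [load 2600/3900]
  2300 → container 3 (new)  [load 2300/3900]
  1900 → container 4 (new)  [load 1900/3900]
  1800 → container 4  [load 3700/3900]
  1700 → container 5 (new)  [load 1700/3900]
  1600 → container 3  [load 3900/3900]
  600 → container 1  [load 3800/3900]
5 containers opened.

5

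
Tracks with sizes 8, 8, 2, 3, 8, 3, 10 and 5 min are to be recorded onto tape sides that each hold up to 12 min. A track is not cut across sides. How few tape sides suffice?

Total = 10 + 8 + 8 + 8 + 5 + 3 + 3 + 2 = 47 min.
Lower bound: ⌈47/12⌉ = 4 tape sides.
A packing using 5 tape sides:
  side 1: 10 + 2 = 12
  side 2: 8 + 3 = 11
  side 3: 8 + 3 = 11
  side 4: 8 = 8
  side 5: 5 = 5
No arrangement into 4 tape sides stays within capacity, so 5 is optimal.

5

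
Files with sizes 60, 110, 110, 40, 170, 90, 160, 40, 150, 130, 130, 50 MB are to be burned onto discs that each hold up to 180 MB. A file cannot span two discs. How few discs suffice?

8

Total = 170 + 160 + 150 + 130 + 130 + 110 + 110 + 90 + 60 + 50 + 40 + 40 = 1240 MB.
Lower bound: ⌈1240/180⌉ = 7 discs.
A packing using 8 discs:
  disc 1: 170 = 170
  disc 2: 160 = 160
  disc 3: 150 = 150
  disc 4: 130 + 50 = 180
  disc 5: 130 + 40 = 170
  disc 6: 110 + 60 = 170
  disc 7: 110 + 40 = 150
  disc 8: 90 = 90
No arrangement into 7 discs stays within capacity, so 8 is optimal.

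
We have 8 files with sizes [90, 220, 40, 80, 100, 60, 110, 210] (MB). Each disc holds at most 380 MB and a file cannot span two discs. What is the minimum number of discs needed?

Total = 220 + 210 + 110 + 100 + 90 + 80 + 60 + 40 = 910 MB.
Lower bound: ⌈910/380⌉ = 3 discs.
A packing using 3 discs:
  disc 1: 220 + 110 + 40 = 370
  disc 2: 210 + 100 + 60 = 370
  disc 3: 90 + 80 = 170
This matches the lower bound, so 3 is optimal.

3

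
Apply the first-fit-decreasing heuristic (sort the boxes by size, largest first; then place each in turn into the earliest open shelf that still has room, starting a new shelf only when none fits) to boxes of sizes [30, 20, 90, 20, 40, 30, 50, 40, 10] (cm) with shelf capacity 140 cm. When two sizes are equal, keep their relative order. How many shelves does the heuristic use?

Sorted descending: 90, 50, 40, 40, 30, 30, 20, 20, 10.
  90 → shelf 1 (new)  [load 90/140]
  50 → shelf 1  [load 140/140]
  40 → shelf 2 (new)  [load 40/140]
  40 → shelf 2  [load 80/140]
  30 → shelf 2  [load 110/140]
  30 → shelf 2  [load 140/140]
  20 → shelf 3 (new)  [load 20/140]
  20 → shelf 3  [load 40/140]
  10 → shelf 3  [load 50/140]
3 shelves opened.

3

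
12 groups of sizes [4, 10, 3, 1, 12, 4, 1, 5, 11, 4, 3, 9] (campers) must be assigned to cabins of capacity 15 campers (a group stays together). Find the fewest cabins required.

5

Total = 12 + 11 + 10 + 9 + 5 + 4 + 4 + 4 + 3 + 3 + 1 + 1 = 67 campers.
Lower bound: ⌈67/15⌉ = 5 cabins.
A packing using 5 cabins:
  cabin 1: 12 + 3 = 15
  cabin 2: 11 + 4 = 15
  cabin 3: 10 + 5 = 15
  cabin 4: 9 + 4 + 1 + 1 = 15
  cabin 5: 4 + 3 = 7
This matches the lower bound, so 5 is optimal.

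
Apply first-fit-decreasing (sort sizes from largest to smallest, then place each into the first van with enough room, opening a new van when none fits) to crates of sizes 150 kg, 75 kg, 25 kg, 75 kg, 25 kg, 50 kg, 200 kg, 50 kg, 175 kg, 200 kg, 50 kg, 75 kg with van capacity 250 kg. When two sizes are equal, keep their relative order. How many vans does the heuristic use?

Sorted descending: 200, 200, 175, 150, 75, 75, 75, 50, 50, 50, 25, 25.
  200 → van 1 (new)  [load 200/250]
  200 → van 2 (new)  [load 200/250]
  175 → van 3 (new)  [load 175/250]
  150 → van 4 (new)  [load 150/250]
  75 → van 3  [load 250/250]
  75 → van 4  [load 225/250]
  75 → van 5 (new)  [load 75/250]
  50 → van 1  [load 250/250]
  50 → van 2  [load 250/250]
  50 → van 5  [load 125/250]
  25 → van 4  [load 250/250]
  25 → van 5  [load 150/250]
5 vans opened.

5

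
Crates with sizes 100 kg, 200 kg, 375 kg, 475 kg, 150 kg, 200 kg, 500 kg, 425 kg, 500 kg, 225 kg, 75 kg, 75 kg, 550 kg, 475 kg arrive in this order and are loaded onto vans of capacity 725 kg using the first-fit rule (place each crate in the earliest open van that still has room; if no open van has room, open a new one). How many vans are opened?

  100 → van 1 (new)  [load 100/725]
  200 → van 1  [load 300/725]
  375 → van 1  [load 675/725]
  475 → van 2 (new)  [load 475/725]
  150 → van 2  [load 625/725]
  200 → van 3 (new)  [load 200/725]
  500 → van 3  [load 700/725]
  425 → van 4 (new)  [load 425/725]
  500 → van 5 (new)  [load 500/725]
  225 → van 4  [load 650/725]
  75 → van 2  [load 700/725]
  75 → van 4  [load 725/725]
  550 → van 6 (new)  [load 550/725]
  475 → van 7 (new)  [load 475/725]
7 vans opened.

7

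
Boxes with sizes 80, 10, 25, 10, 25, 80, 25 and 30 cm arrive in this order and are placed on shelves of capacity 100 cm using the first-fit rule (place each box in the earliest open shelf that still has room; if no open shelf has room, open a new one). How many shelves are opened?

4

  80 → shelf 1 (new)  [load 80/100]
  10 → shelf 1  [load 90/100]
  25 → shelf 2 (new)  [load 25/100]
  10 → shelf 1  [load 100/100]
  25 → shelf 2  [load 50/100]
  80 → shelf 3 (new)  [load 80/100]
  25 → shelf 2  [load 75/100]
  30 → shelf 4 (new)  [load 30/100]
4 shelves opened.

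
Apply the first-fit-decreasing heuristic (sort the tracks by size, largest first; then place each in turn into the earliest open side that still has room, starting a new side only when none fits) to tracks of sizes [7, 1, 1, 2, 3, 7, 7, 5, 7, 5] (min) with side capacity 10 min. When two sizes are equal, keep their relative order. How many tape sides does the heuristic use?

Sorted descending: 7, 7, 7, 7, 5, 5, 3, 2, 1, 1.
  7 → side 1 (new)  [load 7/10]
  7 → side 2 (new)  [load 7/10]
  7 → side 3 (new)  [load 7/10]
  7 → side 4 (new)  [load 7/10]
  5 → side 5 (new)  [load 5/10]
  5 → side 5  [load 10/10]
  3 → side 1  [load 10/10]
  2 → side 2  [load 9/10]
  1 → side 2  [load 10/10]
  1 → side 3  [load 8/10]
5 tape sides opened.

5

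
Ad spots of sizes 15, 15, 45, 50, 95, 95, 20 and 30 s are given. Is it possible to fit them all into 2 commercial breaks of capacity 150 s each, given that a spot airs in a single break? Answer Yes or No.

Total = 365 s; ⌈365/150⌉ = 3.
At least 3 commercial breaks are required, but only 2 are allowed.

No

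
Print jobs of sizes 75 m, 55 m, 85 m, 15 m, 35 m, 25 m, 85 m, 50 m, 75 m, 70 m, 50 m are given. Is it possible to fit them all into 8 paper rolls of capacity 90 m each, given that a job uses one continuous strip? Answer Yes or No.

Yes

A valid assignment using 8 paper rolls:
  roll 1: 85 = 85
  roll 2: 85 = 85
  roll 3: 75 + 15 = 90
  roll 4: 75 = 75
  roll 5: 70 = 70
  roll 6: 55 + 35 = 90
  roll 7: 50 + 25 = 75
  roll 8: 50 = 50
Every load is within 90 m, so 8 paper rolls suffice.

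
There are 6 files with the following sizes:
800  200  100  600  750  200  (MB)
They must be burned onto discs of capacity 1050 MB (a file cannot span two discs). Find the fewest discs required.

3

Total = 800 + 750 + 600 + 200 + 200 + 100 = 2650 MB.
Lower bound: ⌈2650/1050⌉ = 3 discs.
A packing using 3 discs:
  disc 1: 800 + 200 = 1000
  disc 2: 750 + 200 + 100 = 1050
  disc 3: 600 = 600
This matches the lower bound, so 3 is optimal.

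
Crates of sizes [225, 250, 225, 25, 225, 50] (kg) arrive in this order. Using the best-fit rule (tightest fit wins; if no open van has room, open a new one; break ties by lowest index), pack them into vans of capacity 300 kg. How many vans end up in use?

  225 → van 1 (new)  [load 225/300]
  250 → van 2 (new)  [load 250/300]
  225 → van 3 (new)  [load 225/300]
  25 → van 2  [load 275/300]
  225 → van 4 (new)  [load 225/300]
  50 → van 1  [load 275/300]
4 vans opened.

4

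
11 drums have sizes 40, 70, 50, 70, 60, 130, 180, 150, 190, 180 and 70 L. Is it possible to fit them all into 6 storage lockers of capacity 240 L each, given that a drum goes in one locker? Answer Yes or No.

Yes

A valid assignment using 6 storage lockers:
  locker 1: 190 + 50 = 240
  locker 2: 180 + 60 = 240
  locker 3: 180 + 40 = 220
  locker 4: 150 + 70 = 220
  locker 5: 130 + 70 = 200
  locker 6: 70 = 70
Every load is within 240 L, so 6 storage lockers suffice.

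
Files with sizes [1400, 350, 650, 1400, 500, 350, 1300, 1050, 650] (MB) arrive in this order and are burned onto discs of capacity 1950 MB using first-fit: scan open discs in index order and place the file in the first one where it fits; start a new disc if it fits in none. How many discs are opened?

  1400 → disc 1 (new)  [load 1400/1950]
  350 → disc 1  [load 1750/1950]
  650 → disc 2 (new)  [load 650/1950]
  1400 → disc 3 (new)  [load 1400/1950]
  500 → disc 2  [load 1150/1950]
  350 → disc 2  [load 1500/1950]
  1300 → disc 4 (new)  [load 1300/1950]
  1050 → disc 5 (new)  [load 1050/1950]
  650 → disc 4  [load 1950/1950]
5 discs opened.

5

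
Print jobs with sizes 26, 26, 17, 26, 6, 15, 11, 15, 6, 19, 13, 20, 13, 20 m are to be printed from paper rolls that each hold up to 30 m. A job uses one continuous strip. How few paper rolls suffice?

Total = 26 + 26 + 26 + 20 + 20 + 19 + 17 + 15 + 15 + 13 + 13 + 11 + 6 + 6 = 233 m.
Lower bound: ⌈233/30⌉ = 8 paper rolls.
A packing using 9 paper rolls:
  roll 1: 26 = 26
  roll 2: 26 = 26
  roll 3: 26 = 26
  roll 4: 20 + 6 = 26
  roll 5: 20 + 6 = 26
  roll 6: 19 + 11 = 30
  roll 7: 17 + 13 = 30
  roll 8: 15 + 15 = 30
  roll 9: 13 = 13
No arrangement into 8 paper rolls stays within capacity, so 9 is optimal.

9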